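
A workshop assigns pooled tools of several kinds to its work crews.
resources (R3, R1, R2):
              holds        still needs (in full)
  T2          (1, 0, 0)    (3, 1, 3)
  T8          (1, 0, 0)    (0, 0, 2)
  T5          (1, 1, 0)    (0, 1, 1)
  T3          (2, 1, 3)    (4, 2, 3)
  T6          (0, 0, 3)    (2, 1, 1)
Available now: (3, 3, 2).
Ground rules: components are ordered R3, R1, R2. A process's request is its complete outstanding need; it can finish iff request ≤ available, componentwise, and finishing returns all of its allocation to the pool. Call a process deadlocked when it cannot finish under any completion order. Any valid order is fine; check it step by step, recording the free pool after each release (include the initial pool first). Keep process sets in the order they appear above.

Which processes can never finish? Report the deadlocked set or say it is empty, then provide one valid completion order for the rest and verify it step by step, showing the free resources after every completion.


No process is deadlocked.
Key observation: no deadlock: T8 fits now, and the freed resources carry the rest through.
The rest can finish in the order T8, T6, T2, T3, T5. Step-by-step check:
  pool = (3, 3, 2)
  T8: need (0, 0, 2) fits (3, 3, 2); releases (1, 0, 0), pool now (4, 3, 2)
  T6: need (2, 1, 1) fits (4, 3, 2); releases (0, 0, 3), pool now (4, 3, 5)
  T2: need (3, 1, 3) fits (4, 3, 5); releases (1, 0, 0), pool now (5, 3, 5)
  T3: need (4, 2, 3) fits (5, 3, 5); releases (2, 1, 3), pool now (7, 4, 8)
  T5: need (0, 1, 1) fits (7, 4, 8); releases (1, 1, 0), pool now (8, 5, 8)


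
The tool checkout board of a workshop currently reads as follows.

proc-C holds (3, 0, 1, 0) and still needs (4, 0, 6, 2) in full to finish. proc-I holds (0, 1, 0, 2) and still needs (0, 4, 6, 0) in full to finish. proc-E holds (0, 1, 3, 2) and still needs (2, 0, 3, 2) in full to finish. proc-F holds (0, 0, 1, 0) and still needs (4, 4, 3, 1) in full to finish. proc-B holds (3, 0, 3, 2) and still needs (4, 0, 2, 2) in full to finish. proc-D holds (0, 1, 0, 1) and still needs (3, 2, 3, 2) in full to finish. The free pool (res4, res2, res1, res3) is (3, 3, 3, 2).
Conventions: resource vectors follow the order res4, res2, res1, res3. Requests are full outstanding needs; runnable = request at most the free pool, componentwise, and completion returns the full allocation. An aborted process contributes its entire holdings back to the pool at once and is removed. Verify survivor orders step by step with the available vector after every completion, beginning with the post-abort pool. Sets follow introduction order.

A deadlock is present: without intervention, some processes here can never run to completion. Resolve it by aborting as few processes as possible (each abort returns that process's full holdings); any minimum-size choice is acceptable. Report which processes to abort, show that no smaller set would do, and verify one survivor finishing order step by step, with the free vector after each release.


Minimum abort set: proc-C.
Key observation: proc-B had no path to completion before; after the abort of proc-C ((3, 0, 1, 0) returned), step 4 is where it fits.
No smaller set exists: with zero aborts the deadlock remains.
The survivors complete as proc-D, proc-E, proc-I, proc-B, proc-F. Walking it through (starting from the post-abort pool):
  pool = (6, 3, 4, 2)
  proc-D: need (3, 2, 3, 2) fits (6, 3, 4, 2); releases (0, 1, 0, 1), pool now (6, 4, 4, 3)
  proc-E: need (2, 0, 3, 2) fits (6, 4, 4, 3); releases (0, 1, 3, 2), pool now (6, 5, 7, 5)
  proc-I: need (0, 4, 6, 0) fits (6, 5, 7, 5); releases (0, 1, 0, 2), pool now (6, 6, 7, 7)
  proc-B: need (4, 0, 2, 2) fits (6, 6, 7, 7); releases (3, 0, 3, 2), pool now (9, 6, 10, 9)
  proc-F: need (4, 4, 3, 1) fits (9, 6, 10, 9); releases (0, 0, 1, 0), pool now (9, 6, 11, 9)


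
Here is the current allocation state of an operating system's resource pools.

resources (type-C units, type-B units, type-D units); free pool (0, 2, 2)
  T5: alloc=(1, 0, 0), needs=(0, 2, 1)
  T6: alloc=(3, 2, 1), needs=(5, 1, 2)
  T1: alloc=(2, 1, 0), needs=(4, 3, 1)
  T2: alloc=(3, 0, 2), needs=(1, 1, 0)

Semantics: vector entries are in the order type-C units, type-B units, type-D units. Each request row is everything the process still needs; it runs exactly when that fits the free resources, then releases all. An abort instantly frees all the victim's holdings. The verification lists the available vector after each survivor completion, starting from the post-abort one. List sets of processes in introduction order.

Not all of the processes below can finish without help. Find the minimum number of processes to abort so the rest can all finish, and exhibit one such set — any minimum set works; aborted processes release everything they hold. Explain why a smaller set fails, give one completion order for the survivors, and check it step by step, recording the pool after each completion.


Abort T1.
Key observation: T6 was stuck for good until T1 gave back (2, 1, 0); in the order shown it finishes at step 3.
No smaller set exists: with zero aborts the deadlock remains.
One survivor order: T2, T5, T6. Step-by-step check (post-abort pool first):
  pool = (2, 3, 2)
  T2: need (1, 1, 0) fits (2, 3, 2); releases (3, 0, 2), pool now (5, 3, 4)
  T5: need (0, 2, 1) fits (5, 3, 4); releases (1, 0, 0), pool now (6, 3, 4)
  T6: need (5, 1, 2) fits (6, 3, 4); releases (3, 2, 1), pool now (9, 5, 5)


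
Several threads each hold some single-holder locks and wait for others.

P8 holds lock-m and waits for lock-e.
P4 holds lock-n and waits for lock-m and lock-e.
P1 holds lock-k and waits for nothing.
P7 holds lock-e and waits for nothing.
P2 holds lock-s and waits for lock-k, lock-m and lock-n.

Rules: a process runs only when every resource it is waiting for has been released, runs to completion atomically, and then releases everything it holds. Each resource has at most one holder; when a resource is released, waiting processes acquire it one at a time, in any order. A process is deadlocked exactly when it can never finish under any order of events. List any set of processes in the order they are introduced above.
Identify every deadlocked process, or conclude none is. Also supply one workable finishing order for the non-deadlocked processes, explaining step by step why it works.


No process is deadlocked.
Key observation: there is no circular wait here — follow any chain and it reaches a process that is free to run now.
One completion order for the rest: P7, P1, P8, P4, P2.
Check, step by step:
  run P7 (it waits on nothing); releases lock-e
  run P1 (it waits on nothing); releases lock-k
  P8: everything it awaited (lock-e) is free; runs, freeing lock-m
  P4: everything it awaited (lock-m and lock-e) is free; runs, freeing lock-n
  P2: everything it awaited (lock-k, lock-m and lock-n) is free; runs, freeing lock-s


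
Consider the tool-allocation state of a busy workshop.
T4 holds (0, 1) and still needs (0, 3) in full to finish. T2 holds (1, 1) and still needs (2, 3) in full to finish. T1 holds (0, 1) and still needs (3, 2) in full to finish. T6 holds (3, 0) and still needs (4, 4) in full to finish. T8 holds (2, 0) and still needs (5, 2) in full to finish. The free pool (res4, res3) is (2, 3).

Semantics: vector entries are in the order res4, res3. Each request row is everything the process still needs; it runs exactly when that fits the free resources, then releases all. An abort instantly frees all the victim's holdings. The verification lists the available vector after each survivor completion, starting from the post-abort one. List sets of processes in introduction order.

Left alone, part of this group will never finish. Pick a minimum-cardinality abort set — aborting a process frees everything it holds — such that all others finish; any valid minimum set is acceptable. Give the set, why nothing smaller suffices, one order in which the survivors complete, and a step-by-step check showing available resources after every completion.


Abort T8.
Key observation: the deadlocked T6 becomes finishable only because T8 released (2, 0); it completes at step 4 below.
No smaller set exists: with zero aborts the deadlock remains.
The survivors complete as T1, T2, T4, T6. Verifying each step (starting from the post-abort pool):
  pool = (4, 3)
  run T1 (needs (3, 2), free (4, 3)); after release of (0, 1) the pool is (4, 4)
  run T2 (needs (2, 3), free (4, 4)); after release of (1, 1) the pool is (5, 5)
  run T4 (needs (0, 3), free (5, 5)); after release of (0, 1) the pool is (5, 6)
  run T6 (needs (4, 4), free (5, 6)); after release of (3, 0) the pool is (8, 6)


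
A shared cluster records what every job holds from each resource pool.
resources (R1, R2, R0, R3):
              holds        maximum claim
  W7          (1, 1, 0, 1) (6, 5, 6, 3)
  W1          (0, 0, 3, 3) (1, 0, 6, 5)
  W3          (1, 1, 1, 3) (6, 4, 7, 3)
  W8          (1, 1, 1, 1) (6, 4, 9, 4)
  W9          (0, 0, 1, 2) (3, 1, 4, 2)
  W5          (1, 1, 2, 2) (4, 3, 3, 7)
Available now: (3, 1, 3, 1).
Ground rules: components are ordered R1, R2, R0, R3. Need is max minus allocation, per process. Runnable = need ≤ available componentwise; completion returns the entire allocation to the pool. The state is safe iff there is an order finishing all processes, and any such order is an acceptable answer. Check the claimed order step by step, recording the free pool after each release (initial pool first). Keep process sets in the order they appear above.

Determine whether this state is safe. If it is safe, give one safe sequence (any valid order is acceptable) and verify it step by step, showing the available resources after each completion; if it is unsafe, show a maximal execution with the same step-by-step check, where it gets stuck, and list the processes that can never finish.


UNSAFE — no complete ordering exists.
Key observation: once W9, W1 finish, the pool peaks at (3, 1, 7, 6) — and every remaining process still needs more R2 than that.
A maximal execution: W9, W1 — then nothing else fits. Walking it through:
  pool = (3, 1, 3, 1)
  W9 needs (3, 1, 3, 0) <= (3, 1, 3, 1) -> finishes; pool += (0, 0, 1, 2) = (3, 1, 4, 3)
  W1 needs (1, 0, 3, 2) <= (3, 1, 4, 3) -> finishes; pool += (0, 0, 3, 3) = (3, 1, 7, 6)
  W7 cannot run: need (5, 4, 6, 2) vs free (3, 1, 7, 6) (insufficient R1 and R2)
  W3 cannot run: need (5, 3, 6, 0) vs free (3, 1, 7, 6) (insufficient R1 and R2)
  W8 cannot run: need (5, 3, 8, 3) vs free (3, 1, 7, 6) (insufficient R1, R2 and R0)
  W5 cannot run: need (3, 2, 1, 5) vs free (3, 1, 7, 6) (insufficient R2)
Permanently blocked: W7, W3, W8 and W5.


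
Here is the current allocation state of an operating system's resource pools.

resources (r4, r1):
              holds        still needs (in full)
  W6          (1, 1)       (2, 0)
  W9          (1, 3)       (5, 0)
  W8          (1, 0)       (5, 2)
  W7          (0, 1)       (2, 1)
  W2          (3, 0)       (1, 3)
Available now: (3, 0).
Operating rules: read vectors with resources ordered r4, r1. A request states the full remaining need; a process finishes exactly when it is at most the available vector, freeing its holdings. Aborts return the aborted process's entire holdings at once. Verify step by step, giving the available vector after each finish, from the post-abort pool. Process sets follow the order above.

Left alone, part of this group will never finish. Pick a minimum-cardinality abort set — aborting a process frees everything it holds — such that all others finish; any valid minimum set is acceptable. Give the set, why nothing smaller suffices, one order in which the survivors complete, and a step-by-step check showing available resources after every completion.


Minimum abort set: W2.
Key observation: before aborting W2, W9 was permanently blocked — no order could ever run it; afterwards it completes at step 3.
Minimality: the empty abort set fails — the state is deadlocked as it stands.
The survivors complete as W6, W7, W9, W8. Check, step by step (starting from the post-abort pool):
  pool = (6, 0)
  W6: need (2, 0) fits (6, 0); releases (1, 1), pool now (7, 1)
  W7: need (2, 1) fits (7, 1); releases (0, 1), pool now (7, 2)
  W9: need (5, 0) fits (7, 2); releases (1, 3), pool now (8, 5)
  W8: need (5, 2) fits (8, 5); releases (1, 0), pool now (9, 5)


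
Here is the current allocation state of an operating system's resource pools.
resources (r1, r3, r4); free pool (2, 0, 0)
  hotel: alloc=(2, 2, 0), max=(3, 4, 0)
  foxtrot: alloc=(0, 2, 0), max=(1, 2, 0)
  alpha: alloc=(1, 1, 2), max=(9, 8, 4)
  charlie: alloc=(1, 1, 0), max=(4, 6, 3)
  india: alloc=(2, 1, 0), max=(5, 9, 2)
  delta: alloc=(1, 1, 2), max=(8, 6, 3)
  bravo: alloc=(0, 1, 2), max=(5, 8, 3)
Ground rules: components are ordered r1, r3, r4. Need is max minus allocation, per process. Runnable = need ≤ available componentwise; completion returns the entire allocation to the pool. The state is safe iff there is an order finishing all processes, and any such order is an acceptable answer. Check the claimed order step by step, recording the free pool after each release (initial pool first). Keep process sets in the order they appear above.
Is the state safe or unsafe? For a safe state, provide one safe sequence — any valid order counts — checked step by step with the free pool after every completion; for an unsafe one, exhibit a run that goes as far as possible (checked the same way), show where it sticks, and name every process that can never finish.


UNSAFE.
Key observation: even finishing foxtrot, hotel leaves just (4, 4, 0) free — too little r3 for any of the remaining processes.
Going as far as possible: foxtrot, hotel; after that, nothing fits. Check, step by step:
  pool = (2, 0, 0)
  foxtrot needs (1, 0, 0) <= (2, 0, 0) -> finishes; pool += (0, 2, 0) = (2, 2, 0)
  hotel needs (1, 2, 0) <= (2, 2, 0) -> finishes; pool += (2, 2, 0) = (4, 4, 0)
  alpha still needs (8, 7, 2) but only (4, 4, 0) is free — short on r1, r3 and r4
  charlie still needs (3, 5, 3) but only (4, 4, 0) is free — short on r3 and r4
  india still needs (3, 8, 2) but only (4, 4, 0) is free — short on r3 and r4
  delta still needs (7, 5, 1) but only (4, 4, 0) is free — short on r1, r3 and r4
  bravo still needs (5, 7, 1) but only (4, 4, 0) is free — short on r1, r3 and r4
Never able to finish: alpha, charlie, india, delta and bravo.


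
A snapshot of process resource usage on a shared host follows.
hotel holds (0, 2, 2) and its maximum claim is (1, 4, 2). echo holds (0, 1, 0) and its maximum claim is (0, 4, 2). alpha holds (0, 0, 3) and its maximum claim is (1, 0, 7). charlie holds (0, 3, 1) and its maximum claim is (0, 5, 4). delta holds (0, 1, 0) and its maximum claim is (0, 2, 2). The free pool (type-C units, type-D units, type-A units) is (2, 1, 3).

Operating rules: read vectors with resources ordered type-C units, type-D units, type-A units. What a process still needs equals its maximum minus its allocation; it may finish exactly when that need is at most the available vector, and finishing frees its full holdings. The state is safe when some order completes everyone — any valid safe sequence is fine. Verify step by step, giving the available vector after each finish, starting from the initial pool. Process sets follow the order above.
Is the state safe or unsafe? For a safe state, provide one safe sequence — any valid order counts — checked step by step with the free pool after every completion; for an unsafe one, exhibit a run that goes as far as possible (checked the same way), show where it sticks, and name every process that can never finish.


SAFE, for example via the order delta, hotel, echo, charlie, alpha.
Key observation: reading the order forward, delta is the first process whose need (0, 1, 2) meets the free pool (2, 1, 3) exactly on a resource it requests.
Walking it through:
  pool = (2, 1, 3)
  delta needs (0, 1, 2) <= (2, 1, 3) -> finishes; pool += (0, 1, 0) = (2, 2, 3)
  hotel needs (1, 2, 0) <= (2, 2, 3) -> finishes; pool += (0, 2, 2) = (2, 4, 5)
  echo needs (0, 3, 2) <= (2, 4, 5) -> finishes; pool += (0, 1, 0) = (2, 5, 5)
  charlie needs (0, 2, 3) <= (2, 5, 5) -> finishes; pool += (0, 3, 1) = (2, 8, 6)
  alpha needs (1, 0, 4) <= (2, 8, 6) -> finishes; pool += (0, 0, 3) = (2, 8, 9)


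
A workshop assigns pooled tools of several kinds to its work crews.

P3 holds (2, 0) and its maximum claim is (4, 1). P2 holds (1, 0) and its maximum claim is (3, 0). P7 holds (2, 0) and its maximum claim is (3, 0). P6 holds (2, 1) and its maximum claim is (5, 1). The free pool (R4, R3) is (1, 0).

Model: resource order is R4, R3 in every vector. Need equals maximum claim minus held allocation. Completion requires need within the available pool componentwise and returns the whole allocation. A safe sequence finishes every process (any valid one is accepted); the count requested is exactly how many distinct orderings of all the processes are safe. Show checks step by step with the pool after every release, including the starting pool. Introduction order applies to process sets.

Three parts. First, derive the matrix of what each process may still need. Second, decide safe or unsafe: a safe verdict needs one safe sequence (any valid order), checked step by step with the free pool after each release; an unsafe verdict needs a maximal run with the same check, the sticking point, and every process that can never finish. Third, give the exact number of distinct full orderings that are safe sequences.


(1) Need matrix, components ordered R4, R3:
  P3: (2, 1)
  P2: (2, 0)
  P7: (1, 0)
  P6: (3, 0)
(2) The state is SAFE; one workable sequence: P7, P2, P6, P3.
Key observation: the order's first zero-slack moment is P7 ((1, 0) needed, (1, 0) free — a requested resource with nothing to spare).
Walking it through:
  pool = (1, 0)
  run P7 (needs (1, 0), free (1, 0)); after release of (2, 0) the pool is (3, 0)
  run P2 (needs (2, 0), free (3, 0)); after release of (1, 0) the pool is (4, 0)
  run P6 (needs (3, 0), free (4, 0)); after release of (2, 1) the pool is (6, 1)
  run P3 (needs (2, 1), free (6, 1)); after release of (2, 0) the pool is (8, 1)
(3) Precisely 3 of the possible complete orderings are safe sequences.


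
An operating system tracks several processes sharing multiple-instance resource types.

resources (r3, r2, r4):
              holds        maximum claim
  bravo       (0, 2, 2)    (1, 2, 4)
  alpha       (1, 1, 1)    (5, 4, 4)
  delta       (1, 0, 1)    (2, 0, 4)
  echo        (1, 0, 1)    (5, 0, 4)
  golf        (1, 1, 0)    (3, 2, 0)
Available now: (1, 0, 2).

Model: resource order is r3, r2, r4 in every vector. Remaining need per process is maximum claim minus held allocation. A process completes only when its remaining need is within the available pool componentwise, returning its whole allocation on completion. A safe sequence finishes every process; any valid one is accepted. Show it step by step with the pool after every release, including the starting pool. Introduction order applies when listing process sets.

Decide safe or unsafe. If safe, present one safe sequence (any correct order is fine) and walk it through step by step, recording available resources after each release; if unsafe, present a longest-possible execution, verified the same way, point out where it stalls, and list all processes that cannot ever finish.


The state is UNSAFE.
Key observation: even finishing bravo, delta, golf leaves just (3, 3, 5) free — too little r3 for any of the remaining processes.
The run bravo, delta, golf cannot be extended any further. Walking it through:
  pool = (1, 0, 2)
  bravo needs (1, 0, 2) <= (1, 0, 2) -> finishes; pool += (0, 2, 2) = (1, 2, 4)
  delta needs (1, 0, 3) <= (1, 2, 4) -> finishes; pool += (1, 0, 1) = (2, 2, 5)
  golf needs (2, 1, 0) <= (2, 2, 5) -> finishes; pool += (1, 1, 0) = (3, 3, 5)
  alpha still needs (4, 3, 3) but only (3, 3, 5) is free — short on r3
  echo still needs (4, 0, 3) but only (3, 3, 5) is free — short on r3
Never able to finish: alpha and echo.


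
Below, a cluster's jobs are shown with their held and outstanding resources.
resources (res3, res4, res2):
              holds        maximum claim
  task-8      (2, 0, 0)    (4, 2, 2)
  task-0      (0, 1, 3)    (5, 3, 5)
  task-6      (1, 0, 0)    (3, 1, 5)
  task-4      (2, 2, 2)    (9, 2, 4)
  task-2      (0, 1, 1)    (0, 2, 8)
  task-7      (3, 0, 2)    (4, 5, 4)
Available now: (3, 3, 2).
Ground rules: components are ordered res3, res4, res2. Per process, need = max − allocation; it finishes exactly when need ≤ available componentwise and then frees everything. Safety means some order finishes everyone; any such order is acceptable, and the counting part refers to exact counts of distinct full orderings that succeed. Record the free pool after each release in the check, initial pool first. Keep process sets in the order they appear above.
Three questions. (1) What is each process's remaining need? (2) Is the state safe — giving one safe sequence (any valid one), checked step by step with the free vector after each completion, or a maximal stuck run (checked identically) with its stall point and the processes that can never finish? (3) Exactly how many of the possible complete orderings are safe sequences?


(1) Need matrix, components ordered res3, res4, res2:
  task-8: (2, 2, 2)
  task-0: (5, 2, 2)
  task-6: (2, 1, 5)
  task-4: (7, 0, 2)
  task-2: (0, 1, 7)
  task-7: (1, 5, 2)
(2) The state is UNSAFE.
Key observation: after task-8, task-0, task-6 the pool peaks at (6, 4, 5), and each blocked process is short somewhere: task-4 on res3; task-2 on res2; task-7 on res4.
Going as far as possible: task-8, task-0, task-6; after that, nothing fits. Verifying each step:
  pool = (3, 3, 2)
  task-8: need (2, 2, 2) fits (3, 3, 2); releases (2, 0, 0), pool now (5, 3, 2)
  task-0: need (5, 2, 2) fits (5, 3, 2); releases (0, 1, 3), pool now (5, 4, 5)
  task-6: need (2, 1, 5) fits (5, 4, 5); releases (1, 0, 0), pool now (6, 4, 5)
  task-4 cannot run: need (7, 0, 2) vs free (6, 4, 5) (insufficient res3)
  task-2 cannot run: need (0, 1, 7) vs free (6, 4, 5) (insufficient res2)
  task-7 cannot run: need (1, 5, 2) vs free (6, 4, 5) (insufficient res4)
Permanently blocked: task-4, task-2 and task-7.
(3) Exactly 0 of the possible complete orderings are safe sequences.


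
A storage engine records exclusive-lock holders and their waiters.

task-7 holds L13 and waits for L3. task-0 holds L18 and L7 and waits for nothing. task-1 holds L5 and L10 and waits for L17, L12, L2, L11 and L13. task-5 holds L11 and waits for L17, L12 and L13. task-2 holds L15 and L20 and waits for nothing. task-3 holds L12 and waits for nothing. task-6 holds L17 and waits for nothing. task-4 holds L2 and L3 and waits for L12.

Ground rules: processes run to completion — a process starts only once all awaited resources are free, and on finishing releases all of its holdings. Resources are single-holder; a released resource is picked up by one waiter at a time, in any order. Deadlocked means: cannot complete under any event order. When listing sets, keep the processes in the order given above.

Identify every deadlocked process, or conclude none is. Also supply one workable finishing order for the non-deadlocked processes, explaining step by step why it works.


The deadlocked set is empty.
Key observation: the wait graph is acyclic; completion cascades from the unblocked processes through everyone else.
A valid finishing order for the others: task-2, task-3, task-6, task-4, task-7, task-5, task-1, task-0.
Walking it through:
  task-2: no waits; runs immediately, freeing L15 and L20
  task-3: no waits; runs immediately, freeing L12
  task-6: no waits; runs immediately, freeing L17
  run task-4 (all its waits — L12 — are resolved); releases L2 and L3
  run task-7 (all its waits — L3 — are resolved); releases L13
  run task-5 (all its waits — L17, L12 and L13 — are resolved); releases L11
  run task-1 (all its waits — L17, L12, L2, L11 and L13 — are resolved); releases L5 and L10
  task-0: no waits; runs immediately, freeing L18 and L7


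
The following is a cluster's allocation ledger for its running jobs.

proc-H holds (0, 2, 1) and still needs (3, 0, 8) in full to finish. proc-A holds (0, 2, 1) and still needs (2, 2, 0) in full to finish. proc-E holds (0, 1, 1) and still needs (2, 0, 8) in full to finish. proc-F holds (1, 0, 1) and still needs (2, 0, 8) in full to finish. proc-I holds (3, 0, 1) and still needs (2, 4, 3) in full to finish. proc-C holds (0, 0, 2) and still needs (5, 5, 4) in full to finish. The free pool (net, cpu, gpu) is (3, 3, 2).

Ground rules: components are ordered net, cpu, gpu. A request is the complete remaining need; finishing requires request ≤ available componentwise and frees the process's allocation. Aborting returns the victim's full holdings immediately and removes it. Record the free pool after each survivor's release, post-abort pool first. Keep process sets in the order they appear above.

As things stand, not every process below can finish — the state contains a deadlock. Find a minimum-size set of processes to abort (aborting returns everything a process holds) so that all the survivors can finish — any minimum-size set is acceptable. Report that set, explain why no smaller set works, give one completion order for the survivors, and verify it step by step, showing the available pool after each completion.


Abort proc-E and proc-F.
Key observation: no ordering could ever have run proc-H before the abort of proc-E and proc-F; with (1, 1, 2) back in the pool it fits at step 4.
Minimality, checking each single-abort alternative: proc-H alone leaves proc-E blocked (short on gpu); proc-A alone leaves proc-H blocked (short on gpu); proc-E alone leaves proc-H blocked (short on gpu); proc-F alone leaves proc-H blocked (short on gpu); proc-I alone leaves proc-H blocked (short on gpu); proc-C alone leaves proc-H blocked (short on gpu).
Survivors finish in the order: proc-A, proc-I, proc-C, proc-H. Walking it through (pool after the aborts first):
  pool = (4, 4, 4)
  run proc-A (needs (2, 2, 0), free (4, 4, 4)); after release of (0, 2, 1) the pool is (4, 6, 5)
  run proc-I (needs (2, 4, 3), free (4, 6, 5)); after release of (3, 0, 1) the pool is (7, 6, 6)
  run proc-C (needs (5, 5, 4), free (7, 6, 6)); after release of (0, 0, 2) the pool is (7, 6, 8)
  run proc-H (needs (3, 0, 8), free (7, 6, 8)); after release of (0, 2, 1) the pool is (7, 8, 9)


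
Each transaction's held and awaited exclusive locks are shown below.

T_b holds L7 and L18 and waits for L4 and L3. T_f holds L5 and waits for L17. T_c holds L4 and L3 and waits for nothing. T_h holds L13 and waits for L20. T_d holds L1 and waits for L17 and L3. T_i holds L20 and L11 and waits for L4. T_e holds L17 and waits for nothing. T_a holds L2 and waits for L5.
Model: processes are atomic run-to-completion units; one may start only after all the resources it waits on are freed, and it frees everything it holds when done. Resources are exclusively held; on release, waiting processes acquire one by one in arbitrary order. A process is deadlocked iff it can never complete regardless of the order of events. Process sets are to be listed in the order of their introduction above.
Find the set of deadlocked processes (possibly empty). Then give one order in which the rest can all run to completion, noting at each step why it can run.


No process is deadlocked.
Key observation: the wait relation is loop-free; peeling off processes with no waits unwinds the whole state.
One completion order for the rest: T_c, T_e, T_f, T_i, T_a, T_h, T_d, T_b.
Step-by-step check:
  T_c waits on nothing -> runs at once and releases L4 and L3
  T_e waits on nothing -> runs at once and releases L17
  run T_f (all its waits — L17 — are resolved); releases L5
  run T_i (all its waits — L4 — are resolved); releases L20 and L11
  run T_a (all its waits — L5 — are resolved); releases L2
  run T_h (all its waits — L20 — are resolved); releases L13
  run T_d (all its waits — L17 and L3 — are resolved); releases L1
  run T_b (all its waits — L4 and L3 — are resolved); releases L7 and L18


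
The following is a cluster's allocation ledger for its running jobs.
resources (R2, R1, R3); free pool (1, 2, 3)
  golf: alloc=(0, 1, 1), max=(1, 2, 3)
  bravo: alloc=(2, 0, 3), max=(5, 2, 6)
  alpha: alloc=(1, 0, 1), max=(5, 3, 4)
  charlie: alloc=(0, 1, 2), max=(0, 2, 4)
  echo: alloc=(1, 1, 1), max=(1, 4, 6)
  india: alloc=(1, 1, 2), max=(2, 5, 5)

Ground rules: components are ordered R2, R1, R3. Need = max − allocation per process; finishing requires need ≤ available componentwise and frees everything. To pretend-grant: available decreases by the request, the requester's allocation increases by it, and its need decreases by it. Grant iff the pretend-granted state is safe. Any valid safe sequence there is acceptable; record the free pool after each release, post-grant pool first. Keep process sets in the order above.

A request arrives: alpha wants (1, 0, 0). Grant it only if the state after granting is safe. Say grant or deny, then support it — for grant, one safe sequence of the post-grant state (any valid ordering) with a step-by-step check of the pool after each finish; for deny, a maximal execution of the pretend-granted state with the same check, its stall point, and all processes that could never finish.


DENY. Granting would leave the state unsafe.
Key observation: the wall is R2: completing charlie, echo, india, golf brings the pool only to (2, 6, 9), and all the rest need more.
On the post-grant state, charlie, echo, india, golf is a maximal run — nothing extends it. Walking it through:
  pool = (0, 2, 3)
  run charlie (needs (0, 1, 2), free (0, 2, 3)); after release of (0, 1, 2) the pool is (0, 3, 5)
  run echo (needs (0, 3, 5), free (0, 3, 5)); after release of (1, 1, 1) the pool is (1, 4, 6)
  run india (needs (1, 4, 3), free (1, 4, 6)); after release of (1, 1, 2) the pool is (2, 5, 8)
  run golf (needs (1, 1, 2), free (2, 5, 8)); after release of (0, 1, 1) the pool is (2, 6, 9)
  bravo still needs (3, 2, 3) but only (2, 6, 9) is free — short on R2
  alpha still needs (3, 3, 3) but only (2, 6, 9) is free — short on R2
Processes that could never finish after the grant: bravo and alpha.


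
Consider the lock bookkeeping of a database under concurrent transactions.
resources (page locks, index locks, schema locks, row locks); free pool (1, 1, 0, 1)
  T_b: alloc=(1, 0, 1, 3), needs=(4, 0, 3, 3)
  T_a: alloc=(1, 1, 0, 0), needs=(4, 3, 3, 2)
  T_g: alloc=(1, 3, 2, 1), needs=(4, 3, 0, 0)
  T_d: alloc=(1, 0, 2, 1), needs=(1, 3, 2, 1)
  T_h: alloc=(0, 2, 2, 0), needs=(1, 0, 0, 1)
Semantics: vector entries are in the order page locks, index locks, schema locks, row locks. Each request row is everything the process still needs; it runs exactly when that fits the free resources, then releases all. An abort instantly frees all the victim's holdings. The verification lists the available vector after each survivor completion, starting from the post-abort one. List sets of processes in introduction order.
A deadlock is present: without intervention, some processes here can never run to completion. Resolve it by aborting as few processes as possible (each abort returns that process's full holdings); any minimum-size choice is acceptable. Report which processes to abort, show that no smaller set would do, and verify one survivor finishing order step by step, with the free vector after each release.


The answer: abort T_b and T_a.
Key observation: T_g had no path to completion before; after the abort of T_b and T_a ((2, 1, 1, 3) returned), step 3 is where it fits.
Minimality, checking each single-abort alternative: T_b alone leaves T_a blocked (short on page locks); T_a alone leaves T_b blocked (short on page locks and row locks); T_g alone leaves T_b blocked (short on page locks); T_d alone leaves T_b blocked (short on page locks and row locks); T_h alone leaves T_b blocked (short on page locks and row locks).
One survivor order: T_h, T_d, T_g. Check, step by step (post-abort pool first):
  pool = (3, 2, 1, 4)
  T_h: need (1, 0, 0, 1) fits (3, 2, 1, 4); releases (0, 2, 2, 0), pool now (3, 4, 3, 4)
  T_d: need (1, 3, 2, 1) fits (3, 4, 3, 4); releases (1, 0, 2, 1), pool now (4, 4, 5, 5)
  T_g: need (4, 3, 0, 0) fits (4, 4, 5, 5); releases (1, 3, 2, 1), pool now (5, 7, 7, 6)


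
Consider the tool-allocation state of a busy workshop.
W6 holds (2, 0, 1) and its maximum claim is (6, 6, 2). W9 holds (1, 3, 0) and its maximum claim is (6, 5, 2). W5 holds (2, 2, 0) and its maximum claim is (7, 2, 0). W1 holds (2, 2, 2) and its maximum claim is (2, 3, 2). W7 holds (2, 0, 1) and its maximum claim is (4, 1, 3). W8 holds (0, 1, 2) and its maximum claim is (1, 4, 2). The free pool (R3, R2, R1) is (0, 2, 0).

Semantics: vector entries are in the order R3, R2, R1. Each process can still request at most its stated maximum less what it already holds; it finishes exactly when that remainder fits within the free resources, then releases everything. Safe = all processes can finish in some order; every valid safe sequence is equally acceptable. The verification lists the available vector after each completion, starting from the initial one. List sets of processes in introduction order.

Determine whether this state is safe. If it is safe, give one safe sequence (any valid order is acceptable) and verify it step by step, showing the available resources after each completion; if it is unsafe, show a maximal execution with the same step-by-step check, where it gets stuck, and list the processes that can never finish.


UNSAFE.
Key observation: after W1, W8, W7 the pool peaks at (4, 5, 5), and each blocked process is short somewhere: W6 on R2; W9 on R3; W5 on R3.
A maximal execution: W1, W8, W7 — then nothing else fits. Walking it through:
  pool = (0, 2, 0)
  W1 needs (0, 1, 0) <= (0, 2, 0) -> finishes; pool += (2, 2, 2) = (2, 4, 2)
  W8 needs (1, 3, 0) <= (2, 4, 2) -> finishes; pool += (0, 1, 2) = (2, 5, 4)
  W7 needs (2, 1, 2) <= (2, 5, 4) -> finishes; pool += (2, 0, 1) = (4, 5, 5)
  W6 cannot run: need (4, 6, 1) vs free (4, 5, 5) (insufficient R2)
  W9 cannot run: need (5, 2, 2) vs free (4, 5, 5) (insufficient R3)
  W5 cannot run: need (5, 0, 0) vs free (4, 5, 5) (insufficient R3)
Never able to finish: W6, W9 and W5.


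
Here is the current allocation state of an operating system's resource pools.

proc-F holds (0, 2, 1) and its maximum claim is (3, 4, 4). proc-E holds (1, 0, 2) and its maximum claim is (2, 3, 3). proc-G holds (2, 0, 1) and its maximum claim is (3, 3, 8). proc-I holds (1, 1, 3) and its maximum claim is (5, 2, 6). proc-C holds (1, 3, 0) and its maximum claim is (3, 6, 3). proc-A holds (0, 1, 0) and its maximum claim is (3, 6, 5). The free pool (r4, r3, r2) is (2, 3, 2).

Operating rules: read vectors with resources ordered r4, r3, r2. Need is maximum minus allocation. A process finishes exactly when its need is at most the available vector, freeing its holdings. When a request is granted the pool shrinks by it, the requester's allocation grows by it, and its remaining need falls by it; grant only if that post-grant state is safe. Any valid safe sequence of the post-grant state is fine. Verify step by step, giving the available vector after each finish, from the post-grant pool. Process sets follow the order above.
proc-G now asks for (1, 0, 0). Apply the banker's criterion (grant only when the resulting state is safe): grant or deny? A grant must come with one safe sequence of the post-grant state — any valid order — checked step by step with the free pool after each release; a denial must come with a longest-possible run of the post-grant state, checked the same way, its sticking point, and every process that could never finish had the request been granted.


DENY — the pretend-granted state is unsafe.
Key observation: after proc-E, proc-C, proc-F, proc-A the pool peaks at (3, 9, 5), and each blocked process is short somewhere: proc-G on r2; proc-I on r4.
Pretend the grant happened; the run proc-E, proc-C, proc-F, proc-A goes as far as possible. Verifying each step:
  pool = (1, 3, 2)
  run proc-E (needs (1, 3, 1), free (1, 3, 2)); after release of (1, 0, 2) the pool is (2, 3, 4)
  run proc-C (needs (2, 3, 3), free (2, 3, 4)); after release of (1, 3, 0) the pool is (3, 6, 4)
  run proc-F (needs (3, 2, 3), free (3, 6, 4)); after release of (0, 2, 1) the pool is (3, 8, 5)
  run proc-A (needs (3, 5, 5), free (3, 8, 5)); after release of (0, 1, 0) the pool is (3, 9, 5)
  proc-G still needs (0, 3, 7) but only (3, 9, 5) is free — short on r2
  proc-I still needs (4, 1, 3) but only (3, 9, 5) is free — short on r4
Post-grant, the permanently blocked set is proc-G and proc-I.


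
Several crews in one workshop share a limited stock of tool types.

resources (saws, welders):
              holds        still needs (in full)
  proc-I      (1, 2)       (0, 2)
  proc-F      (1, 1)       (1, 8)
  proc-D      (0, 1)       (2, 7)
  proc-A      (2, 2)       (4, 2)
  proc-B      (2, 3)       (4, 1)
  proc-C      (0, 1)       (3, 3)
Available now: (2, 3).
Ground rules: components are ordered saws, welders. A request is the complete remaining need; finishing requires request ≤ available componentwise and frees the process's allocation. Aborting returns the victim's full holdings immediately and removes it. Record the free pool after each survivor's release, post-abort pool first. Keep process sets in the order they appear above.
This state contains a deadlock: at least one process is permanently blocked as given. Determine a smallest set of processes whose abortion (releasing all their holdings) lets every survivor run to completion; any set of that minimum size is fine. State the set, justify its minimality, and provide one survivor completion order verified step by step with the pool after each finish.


Minimum abort set: proc-F.
Key observation: proc-A was stuck for good until proc-F gave back (1, 1); in the order shown it finishes at step 2.
Minimality: the empty abort set fails — the state is deadlocked as it stands.
One survivor order: proc-I, proc-A, proc-C, proc-B, proc-D. Verifying each step (post-abort pool first):
  pool = (3, 4)
  proc-I: need (0, 2) fits (3, 4); releases (1, 2), pool now (4, 6)
  proc-A: need (4, 2) fits (4, 6); releases (2, 2), pool now (6, 8)
  proc-C: need (3, 3) fits (6, 8); releases (0, 1), pool now (6, 9)
  proc-B: need (4, 1) fits (6, 9); releases (2, 3), pool now (8, 12)
  proc-D: need (2, 7) fits (8, 12); releases (0, 1), pool now (8, 13)


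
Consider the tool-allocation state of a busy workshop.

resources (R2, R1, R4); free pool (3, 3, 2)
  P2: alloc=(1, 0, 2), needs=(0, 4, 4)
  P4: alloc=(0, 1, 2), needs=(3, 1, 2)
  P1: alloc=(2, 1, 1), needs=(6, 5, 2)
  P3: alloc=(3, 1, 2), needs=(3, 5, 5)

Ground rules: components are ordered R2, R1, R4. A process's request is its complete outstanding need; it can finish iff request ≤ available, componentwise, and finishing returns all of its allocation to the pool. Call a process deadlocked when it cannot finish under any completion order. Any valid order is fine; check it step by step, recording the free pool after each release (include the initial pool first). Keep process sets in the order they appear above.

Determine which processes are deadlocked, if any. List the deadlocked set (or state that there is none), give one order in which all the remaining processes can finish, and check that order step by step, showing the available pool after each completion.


Deadlocked set: P1 and P3.
Key observation: no order helps: past P4, P2, the free pool tops out at (4, 4, 6), below what each blocked process needs in R1.
A valid finishing order for the others: P4, P2. Walking it through:
  pool = (3, 3, 2)
  P4: need (3, 1, 2) fits (3, 3, 2); releases (0, 1, 2), pool now (3, 4, 4)
  P2: need (0, 4, 4) fits (3, 4, 4); releases (1, 0, 2), pool now (4, 4, 6)
The stuck group stays short no matter what:
  P1 cannot run: need (6, 5, 2) vs free (4, 4, 6) (insufficient R2 and R1)
  P3 cannot run: need (3, 5, 5) vs free (4, 4, 6) (insufficient R1)


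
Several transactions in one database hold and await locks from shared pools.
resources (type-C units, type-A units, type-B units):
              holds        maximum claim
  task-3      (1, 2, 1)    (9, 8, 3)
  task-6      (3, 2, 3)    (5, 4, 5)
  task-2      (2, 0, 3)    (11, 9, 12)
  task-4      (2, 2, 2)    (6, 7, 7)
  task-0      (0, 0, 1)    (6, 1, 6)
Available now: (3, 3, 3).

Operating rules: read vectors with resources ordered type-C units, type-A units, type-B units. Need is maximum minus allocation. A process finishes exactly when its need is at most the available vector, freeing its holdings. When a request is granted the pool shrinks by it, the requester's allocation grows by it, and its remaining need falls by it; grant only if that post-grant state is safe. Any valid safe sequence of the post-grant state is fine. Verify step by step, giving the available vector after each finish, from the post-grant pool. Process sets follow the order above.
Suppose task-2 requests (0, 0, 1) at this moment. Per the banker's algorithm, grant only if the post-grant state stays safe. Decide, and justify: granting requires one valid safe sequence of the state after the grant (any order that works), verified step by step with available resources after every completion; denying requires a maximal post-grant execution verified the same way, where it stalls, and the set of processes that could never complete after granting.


GRANT — the state after the grant stays safe, e.g. via task-6, task-4, task-3, task-0, task-2.
Key observation: even at the reduced pool (3, 3, 2), task-6 fits immediately, so safety survives the grant.
Check on the post-grant state, step by step:
  pool = (3, 3, 2)
  run task-6 (needs (2, 2, 2), free (3, 3, 2)); after release of (3, 2, 3) the pool is (6, 5, 5)
  run task-4 (needs (4, 5, 5), free (6, 5, 5)); after release of (2, 2, 2) the pool is (8, 7, 7)
  run task-3 (needs (8, 6, 2), free (8, 7, 7)); after release of (1, 2, 1) the pool is (9, 9, 8)
  run task-0 (needs (6, 1, 5), free (9, 9, 8)); after release of (0, 0, 1) the pool is (9, 9, 9)
  run task-2 (needs (9, 9, 8), free (9, 9, 9)); after release of (2, 0, 4) the pool is (11, 9, 13)
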